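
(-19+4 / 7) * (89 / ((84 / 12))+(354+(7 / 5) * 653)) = -5783328 / 245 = -23605.42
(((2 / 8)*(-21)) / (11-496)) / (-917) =-3 / 254140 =-0.00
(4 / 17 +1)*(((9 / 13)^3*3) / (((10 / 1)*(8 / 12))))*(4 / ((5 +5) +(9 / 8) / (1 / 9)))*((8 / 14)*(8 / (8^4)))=19683 / 481055120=0.00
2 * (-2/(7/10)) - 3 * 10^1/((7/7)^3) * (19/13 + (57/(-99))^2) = -1965640/33033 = -59.51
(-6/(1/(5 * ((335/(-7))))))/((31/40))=402000/217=1852.53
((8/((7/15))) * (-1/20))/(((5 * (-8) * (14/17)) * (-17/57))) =-171/1960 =-0.09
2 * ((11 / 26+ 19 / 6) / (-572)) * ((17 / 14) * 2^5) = -2720 / 5577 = -0.49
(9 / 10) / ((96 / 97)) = 291 / 320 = 0.91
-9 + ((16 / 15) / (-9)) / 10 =-6083 / 675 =-9.01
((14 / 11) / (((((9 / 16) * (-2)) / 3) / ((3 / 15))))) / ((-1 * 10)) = 56 / 825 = 0.07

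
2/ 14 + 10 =71/ 7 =10.14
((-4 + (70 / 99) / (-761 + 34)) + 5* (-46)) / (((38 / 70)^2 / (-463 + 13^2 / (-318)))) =368066.04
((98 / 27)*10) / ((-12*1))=-245 / 81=-3.02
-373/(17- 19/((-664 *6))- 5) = -1486032/47827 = -31.07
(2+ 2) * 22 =88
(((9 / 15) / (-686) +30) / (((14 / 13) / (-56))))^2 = 7157347803684 / 2941225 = 2433458.10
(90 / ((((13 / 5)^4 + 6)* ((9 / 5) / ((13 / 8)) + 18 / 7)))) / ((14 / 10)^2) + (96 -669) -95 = -14045941823 / 21034461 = -667.76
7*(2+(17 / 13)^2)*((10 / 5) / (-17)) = -8778 / 2873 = -3.06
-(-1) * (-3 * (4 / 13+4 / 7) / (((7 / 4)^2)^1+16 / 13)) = -3840 / 6251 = -0.61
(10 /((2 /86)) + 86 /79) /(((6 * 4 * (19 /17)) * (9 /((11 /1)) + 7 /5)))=7.25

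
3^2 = 9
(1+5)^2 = 36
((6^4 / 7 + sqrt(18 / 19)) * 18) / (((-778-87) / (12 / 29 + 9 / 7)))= -1609632 / 245833-3726 * sqrt(38) / 667261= -6.58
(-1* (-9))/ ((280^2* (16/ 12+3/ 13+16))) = 351/ 53704000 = 0.00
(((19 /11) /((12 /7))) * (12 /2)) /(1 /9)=54.41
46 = 46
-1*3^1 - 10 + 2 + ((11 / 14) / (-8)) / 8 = -9867 / 896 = -11.01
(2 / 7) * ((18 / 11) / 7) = 36 / 539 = 0.07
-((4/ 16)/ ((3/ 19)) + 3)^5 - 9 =-505523863/ 248832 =-2031.59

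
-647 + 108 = -539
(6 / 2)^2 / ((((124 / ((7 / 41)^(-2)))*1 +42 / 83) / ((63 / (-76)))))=-11301363 / 6241880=-1.81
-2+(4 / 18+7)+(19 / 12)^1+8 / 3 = 341 / 36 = 9.47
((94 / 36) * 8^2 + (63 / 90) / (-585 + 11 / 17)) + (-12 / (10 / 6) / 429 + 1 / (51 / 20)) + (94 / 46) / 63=58618980536251 / 349927037460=167.52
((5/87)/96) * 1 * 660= 0.40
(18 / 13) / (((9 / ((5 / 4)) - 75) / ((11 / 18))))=-0.01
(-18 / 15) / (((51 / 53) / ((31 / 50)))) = -1643 / 2125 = -0.77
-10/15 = -2/3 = -0.67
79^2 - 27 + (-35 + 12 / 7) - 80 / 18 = 6176.27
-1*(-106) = 106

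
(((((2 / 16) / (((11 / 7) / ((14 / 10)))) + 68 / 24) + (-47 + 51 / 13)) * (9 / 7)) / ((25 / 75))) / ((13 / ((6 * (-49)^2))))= -6377763609 / 37180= -171537.48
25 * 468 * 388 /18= 252200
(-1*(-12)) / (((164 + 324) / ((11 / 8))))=33 / 976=0.03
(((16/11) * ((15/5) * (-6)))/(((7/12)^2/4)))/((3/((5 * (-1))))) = 276480/539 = 512.95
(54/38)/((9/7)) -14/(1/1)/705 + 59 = 804844/13395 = 60.09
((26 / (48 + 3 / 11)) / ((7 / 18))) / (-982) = -286 / 202783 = -0.00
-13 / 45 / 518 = -13 / 23310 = -0.00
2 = 2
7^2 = 49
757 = 757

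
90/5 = 18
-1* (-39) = 39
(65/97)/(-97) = -0.01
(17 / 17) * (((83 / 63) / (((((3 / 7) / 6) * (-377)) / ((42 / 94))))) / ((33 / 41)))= -47642 / 1754181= -0.03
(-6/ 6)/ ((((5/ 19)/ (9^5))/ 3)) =-3365793/ 5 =-673158.60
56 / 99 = 0.57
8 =8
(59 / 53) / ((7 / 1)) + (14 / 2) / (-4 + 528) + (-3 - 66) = -13380363 / 194404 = -68.83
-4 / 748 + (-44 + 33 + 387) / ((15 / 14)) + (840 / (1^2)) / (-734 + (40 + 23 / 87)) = 11841127183 / 33859155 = 349.72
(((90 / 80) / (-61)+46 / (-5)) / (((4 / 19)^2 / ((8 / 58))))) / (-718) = 8119973 / 203222720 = 0.04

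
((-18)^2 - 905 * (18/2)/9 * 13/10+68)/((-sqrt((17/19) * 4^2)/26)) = 20397 * sqrt(323)/68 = 5390.87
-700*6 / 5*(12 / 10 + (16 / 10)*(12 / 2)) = -9072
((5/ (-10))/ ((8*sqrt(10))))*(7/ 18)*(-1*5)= 7*sqrt(10)/ 576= 0.04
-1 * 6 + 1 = -5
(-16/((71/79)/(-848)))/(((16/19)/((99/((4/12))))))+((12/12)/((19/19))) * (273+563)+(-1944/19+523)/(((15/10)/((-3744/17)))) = 120708265988/22933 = 5263518.34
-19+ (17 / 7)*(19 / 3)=-76 / 21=-3.62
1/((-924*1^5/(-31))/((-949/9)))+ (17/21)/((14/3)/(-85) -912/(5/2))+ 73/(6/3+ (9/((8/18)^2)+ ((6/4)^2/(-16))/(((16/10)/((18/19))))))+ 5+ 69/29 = 1266440699902765/235530657600084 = 5.38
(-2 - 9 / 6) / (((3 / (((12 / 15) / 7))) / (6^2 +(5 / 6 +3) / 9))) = -1967 / 405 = -4.86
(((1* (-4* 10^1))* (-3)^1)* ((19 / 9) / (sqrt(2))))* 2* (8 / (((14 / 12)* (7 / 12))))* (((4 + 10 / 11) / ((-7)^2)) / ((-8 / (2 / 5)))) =-393984* sqrt(2) / 26411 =-21.10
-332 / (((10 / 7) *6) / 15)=-581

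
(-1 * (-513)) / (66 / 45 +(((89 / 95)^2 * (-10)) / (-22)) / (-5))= 152784225 / 413047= 369.90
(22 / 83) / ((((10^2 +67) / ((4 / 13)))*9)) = 0.00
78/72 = 13/12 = 1.08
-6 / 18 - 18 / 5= -59 / 15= -3.93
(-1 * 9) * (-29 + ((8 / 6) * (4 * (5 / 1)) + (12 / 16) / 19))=1569 / 76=20.64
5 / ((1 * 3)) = 5 / 3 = 1.67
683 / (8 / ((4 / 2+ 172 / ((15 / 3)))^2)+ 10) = 5655923 / 82860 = 68.26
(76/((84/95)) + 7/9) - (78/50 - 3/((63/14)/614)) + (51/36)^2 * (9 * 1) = 12916663/25200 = 512.57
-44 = -44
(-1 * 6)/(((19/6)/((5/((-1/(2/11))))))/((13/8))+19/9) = 3510/19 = 184.74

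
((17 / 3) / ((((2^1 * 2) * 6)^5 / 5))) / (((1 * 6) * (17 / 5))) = 25 / 143327232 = 0.00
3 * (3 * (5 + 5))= 90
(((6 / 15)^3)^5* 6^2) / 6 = 196608 / 30517578125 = 0.00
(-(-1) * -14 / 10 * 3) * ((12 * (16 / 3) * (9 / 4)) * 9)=-27216 / 5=-5443.20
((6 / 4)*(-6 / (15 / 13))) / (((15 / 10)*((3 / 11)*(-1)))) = 286 / 15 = 19.07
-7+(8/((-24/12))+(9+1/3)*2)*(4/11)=-5/3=-1.67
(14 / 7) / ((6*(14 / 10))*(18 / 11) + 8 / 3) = 165 / 1354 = 0.12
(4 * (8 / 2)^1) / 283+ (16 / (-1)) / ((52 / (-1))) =1340 / 3679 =0.36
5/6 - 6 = -31/6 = -5.17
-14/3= -4.67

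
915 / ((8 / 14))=6405 / 4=1601.25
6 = 6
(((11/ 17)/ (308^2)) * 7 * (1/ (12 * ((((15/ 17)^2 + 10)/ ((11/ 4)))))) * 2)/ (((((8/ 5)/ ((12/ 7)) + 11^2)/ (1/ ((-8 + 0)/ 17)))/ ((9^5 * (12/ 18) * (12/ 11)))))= -17065161/ 11230586752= -0.00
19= 19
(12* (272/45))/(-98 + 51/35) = -7616/10137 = -0.75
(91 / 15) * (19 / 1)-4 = 1669 / 15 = 111.27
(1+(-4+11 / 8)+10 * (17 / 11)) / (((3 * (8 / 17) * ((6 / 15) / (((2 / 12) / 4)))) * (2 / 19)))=1965455 / 202752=9.69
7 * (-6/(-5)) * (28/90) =196/75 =2.61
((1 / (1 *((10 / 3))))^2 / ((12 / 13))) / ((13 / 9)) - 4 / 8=-173 / 400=-0.43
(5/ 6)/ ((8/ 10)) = 25/ 24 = 1.04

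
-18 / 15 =-6 / 5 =-1.20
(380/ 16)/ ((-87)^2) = 95/ 30276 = 0.00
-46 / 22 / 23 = -1 / 11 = -0.09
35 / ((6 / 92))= 1610 / 3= 536.67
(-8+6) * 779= -1558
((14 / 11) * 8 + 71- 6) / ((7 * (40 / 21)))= 2481 / 440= 5.64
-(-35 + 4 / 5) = 171 / 5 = 34.20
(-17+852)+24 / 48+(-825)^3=-1123029579 / 2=-561514789.50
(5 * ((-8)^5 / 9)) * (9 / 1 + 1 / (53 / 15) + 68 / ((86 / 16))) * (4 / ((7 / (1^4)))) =-228171.20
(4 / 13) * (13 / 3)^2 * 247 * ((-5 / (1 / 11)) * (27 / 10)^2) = -2861001 / 5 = -572200.20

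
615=615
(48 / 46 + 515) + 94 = 14031 / 23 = 610.04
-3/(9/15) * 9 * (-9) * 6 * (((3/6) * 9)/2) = 10935/2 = 5467.50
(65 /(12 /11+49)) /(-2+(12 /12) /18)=-2574 /3857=-0.67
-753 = -753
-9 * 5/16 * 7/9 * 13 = -28.44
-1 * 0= 0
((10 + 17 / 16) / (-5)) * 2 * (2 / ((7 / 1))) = -177 / 140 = -1.26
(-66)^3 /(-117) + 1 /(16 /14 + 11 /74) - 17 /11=2456.46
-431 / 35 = -12.31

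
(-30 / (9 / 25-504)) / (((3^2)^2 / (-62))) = -15500 / 339957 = -0.05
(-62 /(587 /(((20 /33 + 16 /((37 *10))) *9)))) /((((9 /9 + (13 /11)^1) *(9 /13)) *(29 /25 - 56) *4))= 1996865 /1071962964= 0.00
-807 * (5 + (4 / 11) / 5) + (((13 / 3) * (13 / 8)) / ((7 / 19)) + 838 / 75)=-62576429 / 15400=-4063.40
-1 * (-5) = 5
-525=-525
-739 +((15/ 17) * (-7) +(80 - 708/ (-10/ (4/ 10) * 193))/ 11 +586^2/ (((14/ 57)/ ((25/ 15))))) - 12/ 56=29425250832779/ 12631850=2329449.04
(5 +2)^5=16807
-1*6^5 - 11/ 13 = -101099/ 13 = -7776.85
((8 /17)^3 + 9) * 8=357832 /4913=72.83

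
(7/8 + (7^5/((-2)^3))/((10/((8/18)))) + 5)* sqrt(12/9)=-31499* sqrt(3)/540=-101.03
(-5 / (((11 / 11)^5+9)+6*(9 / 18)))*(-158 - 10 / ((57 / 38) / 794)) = 6290 / 3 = 2096.67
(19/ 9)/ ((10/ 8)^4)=4864/ 5625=0.86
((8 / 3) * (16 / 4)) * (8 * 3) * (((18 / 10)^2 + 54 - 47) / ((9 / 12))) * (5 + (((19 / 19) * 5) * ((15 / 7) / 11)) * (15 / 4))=34930688 / 1155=30243.02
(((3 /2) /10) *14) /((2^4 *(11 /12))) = 63 /440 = 0.14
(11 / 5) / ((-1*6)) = -11 / 30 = -0.37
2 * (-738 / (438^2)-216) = -2302169 / 5329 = -432.01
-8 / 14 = -0.57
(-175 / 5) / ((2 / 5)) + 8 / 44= -1921 / 22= -87.32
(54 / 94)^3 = 19683 / 103823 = 0.19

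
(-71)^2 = 5041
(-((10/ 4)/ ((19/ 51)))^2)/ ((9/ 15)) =-75.05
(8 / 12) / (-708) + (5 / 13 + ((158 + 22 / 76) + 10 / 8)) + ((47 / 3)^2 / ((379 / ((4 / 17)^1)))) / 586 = 158386897569695 / 990392213772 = 159.92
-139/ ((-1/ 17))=2363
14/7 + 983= 985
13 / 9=1.44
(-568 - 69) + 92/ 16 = -631.25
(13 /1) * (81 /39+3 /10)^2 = 95481 /1300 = 73.45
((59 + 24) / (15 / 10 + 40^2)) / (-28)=-83 / 44842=-0.00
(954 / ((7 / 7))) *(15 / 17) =14310 / 17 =841.76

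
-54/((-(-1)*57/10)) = -180/19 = -9.47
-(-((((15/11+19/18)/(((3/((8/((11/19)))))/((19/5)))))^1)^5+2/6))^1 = 158311890207727906682829386501/1163042791935190959375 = 136118714.90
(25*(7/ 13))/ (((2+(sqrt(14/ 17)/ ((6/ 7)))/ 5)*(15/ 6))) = 1071000/ 393341 - 7350*sqrt(238)/ 393341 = 2.43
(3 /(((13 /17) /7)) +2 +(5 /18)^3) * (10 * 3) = 11176405 /12636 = 884.49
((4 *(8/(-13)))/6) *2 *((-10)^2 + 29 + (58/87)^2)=-37280/351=-106.21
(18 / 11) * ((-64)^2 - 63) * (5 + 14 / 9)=475894 / 11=43263.09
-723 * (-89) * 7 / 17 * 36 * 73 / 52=295931853 / 221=1339058.16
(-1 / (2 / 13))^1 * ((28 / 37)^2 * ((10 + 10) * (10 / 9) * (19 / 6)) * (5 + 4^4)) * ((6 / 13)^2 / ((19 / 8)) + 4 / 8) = -2152530800 / 53391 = -40316.36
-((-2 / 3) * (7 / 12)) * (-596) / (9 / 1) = -2086 / 81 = -25.75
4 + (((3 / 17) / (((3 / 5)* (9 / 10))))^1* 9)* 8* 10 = 4068 / 17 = 239.29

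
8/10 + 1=9/5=1.80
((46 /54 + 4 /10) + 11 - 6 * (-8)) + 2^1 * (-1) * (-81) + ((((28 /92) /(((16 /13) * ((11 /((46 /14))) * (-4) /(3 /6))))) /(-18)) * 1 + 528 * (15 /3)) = 1088113859 /380160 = 2862.25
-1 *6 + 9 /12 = -5.25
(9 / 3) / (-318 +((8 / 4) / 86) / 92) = -11868 / 1258007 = -0.01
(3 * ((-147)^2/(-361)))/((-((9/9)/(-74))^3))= -26269456248/361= -72768576.86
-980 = -980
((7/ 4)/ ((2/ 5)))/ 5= 7/ 8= 0.88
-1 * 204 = -204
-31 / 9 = -3.44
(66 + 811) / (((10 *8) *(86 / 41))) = 35957 / 6880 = 5.23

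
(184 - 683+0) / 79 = -499 / 79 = -6.32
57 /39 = 19 /13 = 1.46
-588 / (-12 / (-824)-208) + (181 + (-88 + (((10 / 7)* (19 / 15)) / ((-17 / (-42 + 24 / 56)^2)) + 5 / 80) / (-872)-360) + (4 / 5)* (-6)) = -936801363579691 / 3485616928640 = -268.76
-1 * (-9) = 9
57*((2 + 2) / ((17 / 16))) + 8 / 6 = 215.92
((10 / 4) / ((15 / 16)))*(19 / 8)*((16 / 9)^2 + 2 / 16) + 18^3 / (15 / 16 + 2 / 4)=182328901 / 44712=4077.85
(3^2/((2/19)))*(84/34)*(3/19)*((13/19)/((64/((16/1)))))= 7371/1292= 5.71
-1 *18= -18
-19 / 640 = -0.03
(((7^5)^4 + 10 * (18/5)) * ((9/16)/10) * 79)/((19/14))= 397126109363215108149/1520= 261267177212641518.52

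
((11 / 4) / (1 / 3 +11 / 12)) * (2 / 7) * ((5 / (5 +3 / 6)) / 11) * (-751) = -3004 / 77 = -39.01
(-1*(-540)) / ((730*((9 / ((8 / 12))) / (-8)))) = -32 / 73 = -0.44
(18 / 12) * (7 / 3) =7 / 2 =3.50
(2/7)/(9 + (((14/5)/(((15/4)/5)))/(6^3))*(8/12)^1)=2430/76643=0.03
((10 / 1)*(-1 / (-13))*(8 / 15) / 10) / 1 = 8 / 195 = 0.04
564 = 564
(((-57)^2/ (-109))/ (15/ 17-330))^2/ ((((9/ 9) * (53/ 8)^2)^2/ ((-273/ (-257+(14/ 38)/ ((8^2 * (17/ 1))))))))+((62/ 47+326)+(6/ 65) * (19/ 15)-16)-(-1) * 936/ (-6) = 4218495815311029971675282386/ 27139747150850903481993925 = 155.44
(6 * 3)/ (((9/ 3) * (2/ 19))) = 57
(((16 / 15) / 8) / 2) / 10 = 1 / 150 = 0.01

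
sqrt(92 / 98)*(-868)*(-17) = 2108*sqrt(46) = 14297.15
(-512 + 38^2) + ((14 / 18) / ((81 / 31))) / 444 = 301666249 / 323676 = 932.00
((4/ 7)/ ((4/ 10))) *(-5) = -50/ 7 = -7.14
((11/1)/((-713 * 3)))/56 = -11/119784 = -0.00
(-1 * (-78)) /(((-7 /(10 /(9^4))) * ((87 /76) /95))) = -1877200 /1331883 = -1.41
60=60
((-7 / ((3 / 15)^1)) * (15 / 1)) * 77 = -40425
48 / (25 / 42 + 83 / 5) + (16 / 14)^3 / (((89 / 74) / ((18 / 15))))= 2359442208 / 551164985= 4.28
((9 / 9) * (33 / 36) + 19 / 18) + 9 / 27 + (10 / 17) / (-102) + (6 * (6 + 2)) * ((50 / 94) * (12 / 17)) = 9937369 / 488988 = 20.32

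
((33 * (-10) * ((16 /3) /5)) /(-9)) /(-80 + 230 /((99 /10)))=-968 /1405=-0.69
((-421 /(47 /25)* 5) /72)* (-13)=684125 /3384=202.16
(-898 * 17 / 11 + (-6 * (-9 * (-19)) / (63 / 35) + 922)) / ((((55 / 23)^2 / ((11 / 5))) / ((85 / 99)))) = -11385138 / 33275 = -342.15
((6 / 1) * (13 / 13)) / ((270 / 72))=8 / 5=1.60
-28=-28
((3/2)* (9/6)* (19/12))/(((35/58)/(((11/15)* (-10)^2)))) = 6061/14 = 432.93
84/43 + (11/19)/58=93041/47386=1.96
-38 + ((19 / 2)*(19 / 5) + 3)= 11 / 10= 1.10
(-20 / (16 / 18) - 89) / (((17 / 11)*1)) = -2453 / 34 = -72.15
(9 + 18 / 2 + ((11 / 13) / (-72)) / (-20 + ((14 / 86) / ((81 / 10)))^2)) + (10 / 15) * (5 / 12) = 4150891459219 / 227093143680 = 18.28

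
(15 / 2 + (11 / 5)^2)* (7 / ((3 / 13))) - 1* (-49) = 63497 / 150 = 423.31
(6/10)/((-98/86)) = -129/245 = -0.53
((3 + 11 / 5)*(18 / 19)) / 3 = 156 / 95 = 1.64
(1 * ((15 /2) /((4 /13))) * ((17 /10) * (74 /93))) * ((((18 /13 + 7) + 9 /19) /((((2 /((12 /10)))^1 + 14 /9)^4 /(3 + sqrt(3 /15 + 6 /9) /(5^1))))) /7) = 752465781 * sqrt(195) /145805978150 + 6772192029 /5832239126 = 1.23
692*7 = 4844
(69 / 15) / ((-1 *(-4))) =23 / 20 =1.15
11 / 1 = 11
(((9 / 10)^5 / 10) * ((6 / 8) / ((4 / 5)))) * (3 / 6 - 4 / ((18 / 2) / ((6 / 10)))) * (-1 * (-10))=413343 / 3200000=0.13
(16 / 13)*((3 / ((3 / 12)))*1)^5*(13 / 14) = 1990656 / 7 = 284379.43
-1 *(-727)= 727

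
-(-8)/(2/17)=68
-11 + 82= 71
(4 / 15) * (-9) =-12 / 5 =-2.40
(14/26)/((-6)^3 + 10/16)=-56/22399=-0.00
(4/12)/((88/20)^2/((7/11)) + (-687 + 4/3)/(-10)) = 350/103939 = 0.00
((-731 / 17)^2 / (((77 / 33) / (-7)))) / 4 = -5547 / 4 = -1386.75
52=52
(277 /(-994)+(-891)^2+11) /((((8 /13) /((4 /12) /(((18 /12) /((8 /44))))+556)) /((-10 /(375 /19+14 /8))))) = -3832023152143420 /11478357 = -333847705.92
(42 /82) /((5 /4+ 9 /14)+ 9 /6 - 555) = -0.00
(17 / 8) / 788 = 17 / 6304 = 0.00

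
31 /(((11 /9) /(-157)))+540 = -37863 /11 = -3442.09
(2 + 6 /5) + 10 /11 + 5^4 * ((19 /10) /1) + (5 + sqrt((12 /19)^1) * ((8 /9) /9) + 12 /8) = 16 * sqrt(57) /1539 + 65896 /55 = 1198.19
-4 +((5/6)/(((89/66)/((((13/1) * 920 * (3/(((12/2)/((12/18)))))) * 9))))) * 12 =23680444/89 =266072.40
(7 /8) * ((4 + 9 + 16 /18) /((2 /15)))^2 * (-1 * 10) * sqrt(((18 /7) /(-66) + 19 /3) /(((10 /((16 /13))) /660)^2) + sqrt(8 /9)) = -1953125 * sqrt(49686 * sqrt(2) + 3095414784) /5616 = -19349390.77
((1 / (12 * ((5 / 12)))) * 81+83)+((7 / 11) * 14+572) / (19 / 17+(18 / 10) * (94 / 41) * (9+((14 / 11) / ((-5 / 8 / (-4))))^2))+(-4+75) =2830288603553 / 16449286265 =172.06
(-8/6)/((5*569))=-4/8535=-0.00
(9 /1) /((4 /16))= 36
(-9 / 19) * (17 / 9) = -17 / 19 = -0.89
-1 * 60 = -60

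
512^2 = 262144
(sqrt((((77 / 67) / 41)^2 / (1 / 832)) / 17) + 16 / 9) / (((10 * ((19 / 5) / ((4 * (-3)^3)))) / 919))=-88224 / 19 - 30569616 * sqrt(221) / 887281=-5155.55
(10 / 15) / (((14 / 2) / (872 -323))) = 52.29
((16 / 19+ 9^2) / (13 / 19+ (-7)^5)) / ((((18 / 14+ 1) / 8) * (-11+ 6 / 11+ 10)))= 23947 / 638640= 0.04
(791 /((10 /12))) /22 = 2373 /55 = 43.15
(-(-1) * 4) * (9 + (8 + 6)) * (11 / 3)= 1012 / 3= 337.33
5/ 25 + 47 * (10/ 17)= 2367/ 85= 27.85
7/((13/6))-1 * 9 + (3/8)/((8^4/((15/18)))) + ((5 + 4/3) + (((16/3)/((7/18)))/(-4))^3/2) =-17171806907/876675072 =-19.59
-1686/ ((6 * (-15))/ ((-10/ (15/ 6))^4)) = 71936/ 15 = 4795.73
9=9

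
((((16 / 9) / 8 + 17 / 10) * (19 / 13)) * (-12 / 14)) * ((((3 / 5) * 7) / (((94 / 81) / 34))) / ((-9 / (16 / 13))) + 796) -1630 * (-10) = 60147939736 / 4170075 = 14423.71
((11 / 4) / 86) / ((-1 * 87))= -11 / 29928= -0.00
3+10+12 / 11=155 / 11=14.09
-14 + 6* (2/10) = -64/5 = -12.80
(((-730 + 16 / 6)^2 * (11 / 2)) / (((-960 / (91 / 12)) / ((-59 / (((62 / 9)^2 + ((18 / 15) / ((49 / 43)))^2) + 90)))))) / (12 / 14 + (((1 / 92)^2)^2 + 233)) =1653130500575718028865 / 39504176119536913503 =41.85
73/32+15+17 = 1097/32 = 34.28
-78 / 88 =-39 / 44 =-0.89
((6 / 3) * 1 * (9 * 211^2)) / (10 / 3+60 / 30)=1202067 / 8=150258.38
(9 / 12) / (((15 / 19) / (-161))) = -3059 / 20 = -152.95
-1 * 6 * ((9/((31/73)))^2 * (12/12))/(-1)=2695.00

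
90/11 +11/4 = 10.93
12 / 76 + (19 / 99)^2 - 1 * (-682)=127037620 / 186219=682.19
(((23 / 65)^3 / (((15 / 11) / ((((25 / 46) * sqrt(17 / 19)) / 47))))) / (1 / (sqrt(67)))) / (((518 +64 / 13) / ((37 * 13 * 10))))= 19573 * sqrt(21641) / 107615430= 0.03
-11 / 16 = -0.69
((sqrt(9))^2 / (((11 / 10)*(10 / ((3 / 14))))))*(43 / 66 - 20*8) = -94653 / 3388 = -27.94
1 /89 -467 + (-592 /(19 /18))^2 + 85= 10093706987 /32129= 314161.88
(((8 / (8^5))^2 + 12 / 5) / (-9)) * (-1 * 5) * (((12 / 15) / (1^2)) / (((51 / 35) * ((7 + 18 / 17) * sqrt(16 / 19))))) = 1409286179 * sqrt(19) / 62058921984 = 0.10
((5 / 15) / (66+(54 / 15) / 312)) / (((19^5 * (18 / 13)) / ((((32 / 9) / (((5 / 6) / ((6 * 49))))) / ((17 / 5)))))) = 10599680 / 19506254795883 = 0.00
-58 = -58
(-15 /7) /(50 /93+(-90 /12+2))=2790 /6461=0.43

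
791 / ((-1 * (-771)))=791 / 771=1.03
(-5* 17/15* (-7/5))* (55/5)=1309/15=87.27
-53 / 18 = -2.94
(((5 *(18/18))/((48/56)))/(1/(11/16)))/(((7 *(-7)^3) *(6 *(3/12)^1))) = -55/49392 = -0.00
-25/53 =-0.47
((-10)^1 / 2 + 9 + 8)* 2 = 24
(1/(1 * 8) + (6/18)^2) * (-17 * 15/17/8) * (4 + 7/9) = -3655/1728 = -2.12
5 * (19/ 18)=95/ 18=5.28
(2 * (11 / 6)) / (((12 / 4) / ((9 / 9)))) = 11 / 9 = 1.22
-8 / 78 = -4 / 39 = -0.10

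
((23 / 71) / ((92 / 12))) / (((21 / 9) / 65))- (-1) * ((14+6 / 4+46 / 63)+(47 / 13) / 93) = 62897329 / 3605238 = 17.45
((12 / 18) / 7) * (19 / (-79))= -38 / 1659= -0.02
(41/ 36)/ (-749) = -41/ 26964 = -0.00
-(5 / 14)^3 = -125 / 2744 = -0.05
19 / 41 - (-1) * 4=183 / 41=4.46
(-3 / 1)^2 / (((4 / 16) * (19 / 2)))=72 / 19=3.79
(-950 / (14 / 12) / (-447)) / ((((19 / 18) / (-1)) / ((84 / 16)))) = -1350 / 149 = -9.06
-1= -1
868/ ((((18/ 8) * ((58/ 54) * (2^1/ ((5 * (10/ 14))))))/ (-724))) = -13466400/ 29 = -464358.62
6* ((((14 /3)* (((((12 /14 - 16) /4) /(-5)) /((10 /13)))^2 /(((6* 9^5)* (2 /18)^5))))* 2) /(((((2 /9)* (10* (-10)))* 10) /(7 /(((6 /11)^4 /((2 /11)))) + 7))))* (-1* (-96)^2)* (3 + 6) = 72151.52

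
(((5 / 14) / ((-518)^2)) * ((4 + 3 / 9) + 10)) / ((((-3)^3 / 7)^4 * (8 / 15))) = 7525 / 46562734656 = 0.00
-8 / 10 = -4 / 5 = -0.80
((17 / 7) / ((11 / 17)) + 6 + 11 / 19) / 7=15116 / 10241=1.48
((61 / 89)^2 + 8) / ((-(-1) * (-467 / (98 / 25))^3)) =-63143630088 / 12605227289421875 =-0.00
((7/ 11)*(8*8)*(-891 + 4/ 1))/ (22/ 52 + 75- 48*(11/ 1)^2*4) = 10331776/ 6622781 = 1.56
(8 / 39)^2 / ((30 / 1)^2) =16 / 342225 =0.00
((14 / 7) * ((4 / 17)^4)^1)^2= 262144 / 6975757441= 0.00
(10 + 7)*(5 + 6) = 187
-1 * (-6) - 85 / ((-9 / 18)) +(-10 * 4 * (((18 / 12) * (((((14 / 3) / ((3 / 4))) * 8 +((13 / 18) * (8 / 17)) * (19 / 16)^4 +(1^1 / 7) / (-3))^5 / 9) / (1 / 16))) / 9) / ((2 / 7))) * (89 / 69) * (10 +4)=-991315908312838991352876782832617009353583381 / 4067031891493589429398546409324544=-243744316435.34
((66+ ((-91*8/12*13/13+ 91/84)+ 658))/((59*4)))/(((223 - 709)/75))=-199325/458784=-0.43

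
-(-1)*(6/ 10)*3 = 9/ 5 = 1.80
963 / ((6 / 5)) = 1605 / 2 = 802.50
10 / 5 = 2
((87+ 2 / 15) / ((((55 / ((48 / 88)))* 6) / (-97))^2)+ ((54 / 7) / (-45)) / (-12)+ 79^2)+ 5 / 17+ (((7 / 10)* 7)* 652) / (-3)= 2255648001823 / 435569750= 5178.61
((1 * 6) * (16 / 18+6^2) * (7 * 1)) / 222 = 2324 / 333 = 6.98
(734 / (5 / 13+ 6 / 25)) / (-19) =-238550 / 3857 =-61.85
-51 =-51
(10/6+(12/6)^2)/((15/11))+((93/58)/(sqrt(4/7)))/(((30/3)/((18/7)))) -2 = 2.70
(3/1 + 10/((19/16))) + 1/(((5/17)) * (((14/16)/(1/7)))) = 55749/4655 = 11.98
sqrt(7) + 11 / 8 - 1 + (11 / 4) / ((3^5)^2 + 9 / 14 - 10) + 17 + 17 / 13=sqrt(7) + 1606000369 / 85961720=21.33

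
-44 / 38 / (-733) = 22 / 13927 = 0.00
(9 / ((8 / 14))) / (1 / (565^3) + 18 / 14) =79539697125 / 6493036528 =12.25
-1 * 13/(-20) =13/20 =0.65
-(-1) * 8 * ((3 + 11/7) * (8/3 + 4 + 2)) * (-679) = -645632/3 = -215210.67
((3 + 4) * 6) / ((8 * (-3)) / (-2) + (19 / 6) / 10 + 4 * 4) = 2520 / 1699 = 1.48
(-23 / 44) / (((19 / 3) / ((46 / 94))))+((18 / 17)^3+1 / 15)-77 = -219449691589 / 2895623940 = -75.79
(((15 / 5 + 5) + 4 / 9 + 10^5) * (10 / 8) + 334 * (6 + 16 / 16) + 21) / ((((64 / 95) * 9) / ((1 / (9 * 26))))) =54450485 / 606528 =89.77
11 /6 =1.83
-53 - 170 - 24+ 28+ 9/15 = -1092/5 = -218.40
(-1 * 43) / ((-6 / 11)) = 473 / 6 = 78.83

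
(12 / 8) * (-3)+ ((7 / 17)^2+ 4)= -191 / 578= -0.33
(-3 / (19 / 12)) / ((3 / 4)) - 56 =-1112 / 19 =-58.53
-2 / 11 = -0.18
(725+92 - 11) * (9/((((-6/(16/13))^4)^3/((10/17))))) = 42606075576320/1799029744827343821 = 0.00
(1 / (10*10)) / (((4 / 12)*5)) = 3 / 500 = 0.01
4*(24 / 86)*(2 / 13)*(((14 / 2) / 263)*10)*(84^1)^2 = 47416320 / 147017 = 322.52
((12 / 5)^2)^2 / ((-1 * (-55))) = 20736 / 34375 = 0.60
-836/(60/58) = -12122/15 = -808.13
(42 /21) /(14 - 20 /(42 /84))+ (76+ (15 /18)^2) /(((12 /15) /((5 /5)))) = 179321 /1872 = 95.79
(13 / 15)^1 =13 / 15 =0.87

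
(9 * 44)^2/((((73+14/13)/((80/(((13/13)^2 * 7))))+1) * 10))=16308864/7781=2095.99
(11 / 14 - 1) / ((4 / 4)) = -3 / 14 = -0.21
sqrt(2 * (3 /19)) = sqrt(114) /19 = 0.56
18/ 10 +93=474/ 5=94.80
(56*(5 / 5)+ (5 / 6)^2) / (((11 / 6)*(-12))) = -2041 / 792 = -2.58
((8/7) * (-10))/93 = -80/651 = -0.12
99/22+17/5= 79/10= 7.90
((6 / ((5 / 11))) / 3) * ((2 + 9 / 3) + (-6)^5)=-170962 / 5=-34192.40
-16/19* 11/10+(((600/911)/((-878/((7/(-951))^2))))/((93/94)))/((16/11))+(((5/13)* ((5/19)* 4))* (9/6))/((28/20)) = -95486352198000509/193865539553668710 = -0.49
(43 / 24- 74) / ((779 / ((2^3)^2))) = -13864 / 2337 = -5.93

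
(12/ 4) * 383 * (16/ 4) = 4596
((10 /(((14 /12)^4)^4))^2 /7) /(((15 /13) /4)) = 2759002518114752306589204480 /7730993719707444524137094407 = 0.36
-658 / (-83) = 658 / 83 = 7.93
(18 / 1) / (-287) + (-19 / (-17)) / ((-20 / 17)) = -5813 / 5740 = -1.01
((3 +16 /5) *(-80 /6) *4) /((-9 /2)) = 1984 /27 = 73.48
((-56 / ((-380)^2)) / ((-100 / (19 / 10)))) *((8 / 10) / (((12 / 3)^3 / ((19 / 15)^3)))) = 0.00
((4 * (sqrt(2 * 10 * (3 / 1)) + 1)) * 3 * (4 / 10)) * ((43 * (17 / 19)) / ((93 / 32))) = 555.75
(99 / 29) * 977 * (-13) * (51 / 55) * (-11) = 64127349 / 145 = 442257.58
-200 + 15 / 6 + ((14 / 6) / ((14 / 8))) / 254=-150491 / 762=-197.49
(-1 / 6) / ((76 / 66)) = -11 / 76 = -0.14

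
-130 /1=-130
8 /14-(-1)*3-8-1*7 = -80 /7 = -11.43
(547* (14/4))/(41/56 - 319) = -107212/17823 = -6.02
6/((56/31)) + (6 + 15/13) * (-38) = -268.52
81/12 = 6.75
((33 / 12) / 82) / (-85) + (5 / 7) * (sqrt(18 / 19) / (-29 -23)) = -15 * sqrt(38) / 6916 -11 / 27880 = -0.01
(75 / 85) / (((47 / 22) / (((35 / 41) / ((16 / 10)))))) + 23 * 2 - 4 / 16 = 1505943 / 32759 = 45.97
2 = 2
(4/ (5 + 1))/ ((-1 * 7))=-2/ 21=-0.10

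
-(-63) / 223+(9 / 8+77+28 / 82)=5760015 / 73144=78.75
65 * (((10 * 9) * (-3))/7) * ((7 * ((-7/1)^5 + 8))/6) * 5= 245685375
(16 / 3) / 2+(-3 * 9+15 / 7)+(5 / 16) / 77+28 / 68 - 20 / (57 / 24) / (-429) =-337627175 / 15519504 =-21.76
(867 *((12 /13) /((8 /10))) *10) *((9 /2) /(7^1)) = 585225 /91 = 6431.04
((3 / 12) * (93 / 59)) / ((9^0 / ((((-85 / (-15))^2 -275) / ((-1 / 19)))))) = 643777 / 354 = 1818.58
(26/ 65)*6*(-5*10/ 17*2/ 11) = -240/ 187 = -1.28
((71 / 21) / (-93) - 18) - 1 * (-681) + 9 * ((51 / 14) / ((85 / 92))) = 6820358 / 9765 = 698.45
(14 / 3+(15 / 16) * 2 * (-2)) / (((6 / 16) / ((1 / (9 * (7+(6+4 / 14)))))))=0.02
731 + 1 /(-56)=40935 /56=730.98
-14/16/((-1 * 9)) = 7/72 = 0.10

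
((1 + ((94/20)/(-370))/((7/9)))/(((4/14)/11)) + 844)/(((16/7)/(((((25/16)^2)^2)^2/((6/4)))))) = 278814263916015625/30511447670784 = 9138.02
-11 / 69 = -0.16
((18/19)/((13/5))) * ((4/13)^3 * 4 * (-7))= -0.30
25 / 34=0.74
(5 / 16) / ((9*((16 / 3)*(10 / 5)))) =5 / 1536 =0.00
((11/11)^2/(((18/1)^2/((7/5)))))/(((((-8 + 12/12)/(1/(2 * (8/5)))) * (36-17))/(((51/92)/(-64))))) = 17/193314816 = 0.00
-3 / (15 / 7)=-7 / 5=-1.40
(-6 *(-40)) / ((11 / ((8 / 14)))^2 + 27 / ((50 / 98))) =96000 / 169393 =0.57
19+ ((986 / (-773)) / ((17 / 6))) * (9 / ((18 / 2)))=14339 / 773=18.55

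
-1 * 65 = -65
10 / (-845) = -2 / 169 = -0.01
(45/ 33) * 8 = 120/ 11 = 10.91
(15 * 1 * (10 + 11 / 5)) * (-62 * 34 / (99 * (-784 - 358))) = 64294 / 18843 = 3.41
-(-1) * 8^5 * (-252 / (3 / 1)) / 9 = -917504 / 3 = -305834.67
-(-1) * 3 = 3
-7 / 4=-1.75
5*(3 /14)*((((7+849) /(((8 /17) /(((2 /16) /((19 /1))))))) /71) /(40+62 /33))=900405 /208803616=0.00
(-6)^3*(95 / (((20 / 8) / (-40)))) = 328320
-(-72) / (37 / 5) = 360 / 37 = 9.73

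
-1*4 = -4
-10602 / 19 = -558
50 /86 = 25 /43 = 0.58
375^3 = 52734375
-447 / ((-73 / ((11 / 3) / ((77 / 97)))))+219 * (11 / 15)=482598 / 2555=188.88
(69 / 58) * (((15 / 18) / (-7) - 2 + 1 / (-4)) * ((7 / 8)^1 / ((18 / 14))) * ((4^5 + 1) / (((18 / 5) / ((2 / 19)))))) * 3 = -164199875 / 952128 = -172.46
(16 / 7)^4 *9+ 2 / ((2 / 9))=611433 / 2401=254.66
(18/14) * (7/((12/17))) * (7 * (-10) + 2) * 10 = -8670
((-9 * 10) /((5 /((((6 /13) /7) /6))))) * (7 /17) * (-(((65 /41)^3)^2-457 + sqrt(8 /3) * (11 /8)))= -37716817455216 /1049773037261 + 33 * sqrt(6) /442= -35.75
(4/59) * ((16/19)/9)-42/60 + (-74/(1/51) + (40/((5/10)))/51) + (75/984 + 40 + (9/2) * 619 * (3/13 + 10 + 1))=27550.26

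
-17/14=-1.21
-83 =-83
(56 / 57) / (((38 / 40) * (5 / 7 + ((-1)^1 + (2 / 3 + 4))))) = 0.24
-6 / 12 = -1 / 2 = -0.50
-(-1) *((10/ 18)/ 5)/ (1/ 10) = 10/ 9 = 1.11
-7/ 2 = -3.50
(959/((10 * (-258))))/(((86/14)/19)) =-127547/110940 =-1.15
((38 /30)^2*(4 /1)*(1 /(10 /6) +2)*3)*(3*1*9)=168948 /125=1351.58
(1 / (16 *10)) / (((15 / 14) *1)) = 7 / 1200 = 0.01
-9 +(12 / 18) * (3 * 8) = 7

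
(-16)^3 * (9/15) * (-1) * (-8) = -98304/5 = -19660.80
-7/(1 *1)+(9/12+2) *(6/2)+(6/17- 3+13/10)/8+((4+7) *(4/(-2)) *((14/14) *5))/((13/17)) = -2524077/17680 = -142.76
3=3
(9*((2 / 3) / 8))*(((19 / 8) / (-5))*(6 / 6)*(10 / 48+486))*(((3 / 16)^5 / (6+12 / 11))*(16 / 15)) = -65848167 / 10905190400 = -0.01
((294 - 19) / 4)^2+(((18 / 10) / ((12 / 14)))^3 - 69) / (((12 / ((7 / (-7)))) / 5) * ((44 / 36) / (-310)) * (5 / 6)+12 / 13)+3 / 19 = 598255687811 / 128310800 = 4662.55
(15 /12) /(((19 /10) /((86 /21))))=1075 /399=2.69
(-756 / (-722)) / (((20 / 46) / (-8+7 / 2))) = -39123 / 3610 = -10.84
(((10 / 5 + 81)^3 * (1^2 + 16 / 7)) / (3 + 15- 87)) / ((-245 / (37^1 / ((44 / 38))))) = 401966261 / 113190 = 3551.25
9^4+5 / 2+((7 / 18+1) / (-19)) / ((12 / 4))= 3367063 / 513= 6563.48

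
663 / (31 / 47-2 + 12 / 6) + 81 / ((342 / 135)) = 1037.17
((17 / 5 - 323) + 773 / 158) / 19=-248619 / 15010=-16.56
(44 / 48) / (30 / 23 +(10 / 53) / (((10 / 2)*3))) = 13409 / 19264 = 0.70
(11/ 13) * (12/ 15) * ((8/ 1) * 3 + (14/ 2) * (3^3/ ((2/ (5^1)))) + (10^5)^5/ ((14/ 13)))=2860000000000000000000152922/ 455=6285714285714285714286050.00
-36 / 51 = -12 / 17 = -0.71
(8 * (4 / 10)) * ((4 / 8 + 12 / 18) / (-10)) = -0.37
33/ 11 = 3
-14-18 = -32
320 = 320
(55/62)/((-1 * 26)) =-55/1612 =-0.03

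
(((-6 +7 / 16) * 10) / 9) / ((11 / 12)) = -445 / 66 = -6.74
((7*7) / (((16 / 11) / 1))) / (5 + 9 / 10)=2695 / 472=5.71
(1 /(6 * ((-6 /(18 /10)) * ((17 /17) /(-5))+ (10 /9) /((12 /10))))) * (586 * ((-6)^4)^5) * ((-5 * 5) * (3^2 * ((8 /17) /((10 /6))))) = -10412592990961753128960 /731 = -14244313257129621243.45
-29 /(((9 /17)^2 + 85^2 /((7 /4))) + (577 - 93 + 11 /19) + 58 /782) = -25637479 /4078573551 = -0.01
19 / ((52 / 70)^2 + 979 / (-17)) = -395675 / 1187783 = -0.33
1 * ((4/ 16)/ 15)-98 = -5879/ 60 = -97.98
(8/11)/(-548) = -2/1507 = -0.00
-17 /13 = -1.31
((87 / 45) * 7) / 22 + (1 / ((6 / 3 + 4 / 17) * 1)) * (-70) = -30.70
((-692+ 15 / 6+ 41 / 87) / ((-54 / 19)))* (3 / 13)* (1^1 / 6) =2277929 / 244296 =9.32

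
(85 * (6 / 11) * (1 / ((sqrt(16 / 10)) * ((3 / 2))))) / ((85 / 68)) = 68 * sqrt(10) / 11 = 19.55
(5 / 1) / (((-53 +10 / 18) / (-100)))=9.53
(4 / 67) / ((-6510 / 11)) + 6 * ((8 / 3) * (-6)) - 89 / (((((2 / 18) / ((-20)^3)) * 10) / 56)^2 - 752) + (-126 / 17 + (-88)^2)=3463116656747824800619724 / 453245608024469892555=7640.71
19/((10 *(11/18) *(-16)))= -171/880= -0.19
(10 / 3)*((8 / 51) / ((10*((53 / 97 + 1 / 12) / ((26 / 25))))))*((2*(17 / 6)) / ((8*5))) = 10088 / 824625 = 0.01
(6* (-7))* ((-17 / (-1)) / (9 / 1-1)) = -357 / 4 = -89.25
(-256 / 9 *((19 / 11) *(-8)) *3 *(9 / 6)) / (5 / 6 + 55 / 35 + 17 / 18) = 1225728 / 2321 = 528.10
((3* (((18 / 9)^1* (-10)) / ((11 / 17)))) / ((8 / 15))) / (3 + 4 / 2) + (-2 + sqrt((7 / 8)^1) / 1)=-35.84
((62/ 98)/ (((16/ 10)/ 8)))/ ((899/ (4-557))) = -395/ 203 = -1.95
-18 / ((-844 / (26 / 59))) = 117 / 12449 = 0.01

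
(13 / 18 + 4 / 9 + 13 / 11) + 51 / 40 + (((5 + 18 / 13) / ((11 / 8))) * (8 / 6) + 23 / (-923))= 11927389 / 1218360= 9.79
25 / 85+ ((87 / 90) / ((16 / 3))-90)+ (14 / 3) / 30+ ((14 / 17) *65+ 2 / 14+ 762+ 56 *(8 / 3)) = 30009815 / 34272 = 875.64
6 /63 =2 /21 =0.10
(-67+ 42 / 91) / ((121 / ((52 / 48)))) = -865 / 1452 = -0.60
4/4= 1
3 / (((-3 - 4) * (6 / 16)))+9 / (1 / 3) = 181 / 7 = 25.86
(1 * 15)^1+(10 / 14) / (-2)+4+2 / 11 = 2899 / 154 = 18.82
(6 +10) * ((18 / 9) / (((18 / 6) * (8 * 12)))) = 1 / 9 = 0.11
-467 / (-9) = 467 / 9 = 51.89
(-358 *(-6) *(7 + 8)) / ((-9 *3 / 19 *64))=-17005 / 48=-354.27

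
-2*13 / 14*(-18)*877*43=8824374 / 7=1260624.86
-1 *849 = -849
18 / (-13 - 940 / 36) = -81 / 176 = -0.46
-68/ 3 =-22.67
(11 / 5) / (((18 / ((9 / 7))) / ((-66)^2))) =23958 / 35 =684.51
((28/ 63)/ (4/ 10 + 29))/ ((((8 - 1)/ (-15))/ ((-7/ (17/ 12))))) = 400/ 2499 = 0.16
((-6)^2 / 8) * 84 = 378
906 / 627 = 1.44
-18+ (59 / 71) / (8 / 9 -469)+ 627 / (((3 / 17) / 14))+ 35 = 14884060826 / 299123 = 49759.00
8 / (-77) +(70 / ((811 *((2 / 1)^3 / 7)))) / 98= -51519 / 499576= -0.10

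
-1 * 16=-16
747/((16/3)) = 2241/16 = 140.06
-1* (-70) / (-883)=-0.08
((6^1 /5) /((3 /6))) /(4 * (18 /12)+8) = 6 /35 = 0.17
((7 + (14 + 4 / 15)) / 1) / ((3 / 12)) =1276 / 15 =85.07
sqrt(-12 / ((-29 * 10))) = sqrt(870) / 145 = 0.20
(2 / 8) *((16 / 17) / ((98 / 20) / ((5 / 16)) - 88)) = -25 / 7684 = -0.00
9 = 9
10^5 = 100000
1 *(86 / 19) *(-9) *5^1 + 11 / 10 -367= -108221 / 190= -569.58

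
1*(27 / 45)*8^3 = 1536 / 5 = 307.20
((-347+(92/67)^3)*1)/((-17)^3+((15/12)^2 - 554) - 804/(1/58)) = 0.01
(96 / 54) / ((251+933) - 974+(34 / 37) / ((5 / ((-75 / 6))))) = 592 / 69165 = 0.01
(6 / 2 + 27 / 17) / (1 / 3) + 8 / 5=1306 / 85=15.36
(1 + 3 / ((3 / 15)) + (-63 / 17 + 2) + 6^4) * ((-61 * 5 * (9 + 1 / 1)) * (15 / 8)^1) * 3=-1528621875 / 68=-22479733.46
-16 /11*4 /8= -8 /11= -0.73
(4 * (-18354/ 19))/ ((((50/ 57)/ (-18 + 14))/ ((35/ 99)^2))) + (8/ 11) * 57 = 2443400/ 1089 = 2243.71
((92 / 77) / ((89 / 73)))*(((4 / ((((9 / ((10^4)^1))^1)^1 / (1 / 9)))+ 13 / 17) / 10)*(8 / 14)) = 9147903896 / 330280335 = 27.70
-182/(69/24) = -63.30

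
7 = 7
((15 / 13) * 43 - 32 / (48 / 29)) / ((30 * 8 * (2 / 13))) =1181 / 1440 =0.82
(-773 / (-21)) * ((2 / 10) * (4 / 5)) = 3092 / 525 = 5.89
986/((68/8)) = 116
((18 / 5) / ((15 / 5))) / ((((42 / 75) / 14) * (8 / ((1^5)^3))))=15 / 4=3.75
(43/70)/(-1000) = -43/70000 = -0.00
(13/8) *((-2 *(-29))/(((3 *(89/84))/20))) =52780/89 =593.03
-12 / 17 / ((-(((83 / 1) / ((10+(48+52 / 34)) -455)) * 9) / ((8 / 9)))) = -96 / 289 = -0.33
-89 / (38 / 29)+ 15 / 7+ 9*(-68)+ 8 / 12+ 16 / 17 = -9172927 / 13566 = -676.17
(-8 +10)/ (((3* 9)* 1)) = 2/ 27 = 0.07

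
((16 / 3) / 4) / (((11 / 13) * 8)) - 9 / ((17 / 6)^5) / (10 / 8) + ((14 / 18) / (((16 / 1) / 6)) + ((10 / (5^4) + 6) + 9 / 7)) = 7.75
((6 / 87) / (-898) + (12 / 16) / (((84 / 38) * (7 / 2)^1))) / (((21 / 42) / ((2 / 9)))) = 27467 / 638029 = 0.04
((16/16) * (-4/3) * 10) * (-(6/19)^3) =2880/6859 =0.42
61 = 61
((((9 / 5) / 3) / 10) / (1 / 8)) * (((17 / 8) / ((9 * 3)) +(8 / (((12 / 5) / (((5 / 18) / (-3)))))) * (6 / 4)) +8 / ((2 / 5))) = 4237 / 450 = 9.42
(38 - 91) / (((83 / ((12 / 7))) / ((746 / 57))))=-158152 / 11039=-14.33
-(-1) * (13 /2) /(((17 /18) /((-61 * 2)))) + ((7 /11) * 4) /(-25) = -3925826 /4675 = -839.75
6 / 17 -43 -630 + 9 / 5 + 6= -56512 / 85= -664.85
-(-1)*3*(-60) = -180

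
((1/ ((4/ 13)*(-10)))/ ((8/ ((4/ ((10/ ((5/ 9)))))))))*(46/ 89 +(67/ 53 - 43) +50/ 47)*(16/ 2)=5786534/ 1995291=2.90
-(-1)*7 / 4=7 / 4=1.75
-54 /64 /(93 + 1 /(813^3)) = -14508930519 /1599206563904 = -0.01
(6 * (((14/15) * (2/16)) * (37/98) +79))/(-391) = -66397/54740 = -1.21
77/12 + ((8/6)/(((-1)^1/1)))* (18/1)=-17.58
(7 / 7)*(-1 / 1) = -1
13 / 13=1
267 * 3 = 801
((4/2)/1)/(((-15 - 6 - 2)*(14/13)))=-13/161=-0.08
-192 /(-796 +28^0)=64 /265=0.24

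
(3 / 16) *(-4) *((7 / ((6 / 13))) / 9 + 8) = -523 / 72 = -7.26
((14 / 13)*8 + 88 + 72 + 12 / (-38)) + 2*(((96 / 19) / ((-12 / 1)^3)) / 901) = 337091117 / 2002923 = 168.30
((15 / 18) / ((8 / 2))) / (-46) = -5 / 1104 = -0.00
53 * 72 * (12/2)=22896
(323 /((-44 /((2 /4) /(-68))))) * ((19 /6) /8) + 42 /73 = 735985 /1233408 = 0.60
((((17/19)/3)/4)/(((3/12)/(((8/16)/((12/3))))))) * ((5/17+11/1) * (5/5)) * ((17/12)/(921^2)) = 34/48349737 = 0.00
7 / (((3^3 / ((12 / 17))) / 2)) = 56 / 153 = 0.37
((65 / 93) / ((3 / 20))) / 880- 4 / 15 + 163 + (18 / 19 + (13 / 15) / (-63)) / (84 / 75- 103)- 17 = 9090255569261 / 62377609140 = 145.73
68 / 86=34 / 43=0.79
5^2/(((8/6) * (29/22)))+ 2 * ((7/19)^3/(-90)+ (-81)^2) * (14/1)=3288993140779/17901990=183722.21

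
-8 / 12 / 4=-1 / 6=-0.17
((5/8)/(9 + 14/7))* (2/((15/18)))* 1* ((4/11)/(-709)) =-6/85789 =-0.00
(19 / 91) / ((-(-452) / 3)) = 57 / 41132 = 0.00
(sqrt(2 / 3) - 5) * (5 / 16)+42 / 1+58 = 5 * sqrt(6) / 48+1575 / 16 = 98.69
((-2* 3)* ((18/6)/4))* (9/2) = -81/4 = -20.25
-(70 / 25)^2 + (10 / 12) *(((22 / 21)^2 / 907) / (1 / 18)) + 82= 247252466 / 3333225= 74.18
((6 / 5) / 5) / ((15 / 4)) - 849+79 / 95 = -848.10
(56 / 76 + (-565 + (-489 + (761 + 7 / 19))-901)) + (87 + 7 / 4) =-83915 / 76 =-1104.14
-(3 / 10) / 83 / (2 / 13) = -39 / 1660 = -0.02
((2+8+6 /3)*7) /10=42 /5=8.40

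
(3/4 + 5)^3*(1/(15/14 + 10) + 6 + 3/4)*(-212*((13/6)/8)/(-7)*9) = 106657710549/1111040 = 95998.08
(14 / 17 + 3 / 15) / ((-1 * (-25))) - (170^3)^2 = -51292334124999913 / 2125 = -24137568999999.96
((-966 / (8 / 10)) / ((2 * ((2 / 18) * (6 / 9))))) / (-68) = 119.86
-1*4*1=-4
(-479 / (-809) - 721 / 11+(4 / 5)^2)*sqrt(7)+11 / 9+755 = 6806 / 9 - 14308116*sqrt(7) / 222475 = 586.07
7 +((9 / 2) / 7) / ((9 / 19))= 117 / 14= 8.36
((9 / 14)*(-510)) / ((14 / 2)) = -2295 / 49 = -46.84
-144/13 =-11.08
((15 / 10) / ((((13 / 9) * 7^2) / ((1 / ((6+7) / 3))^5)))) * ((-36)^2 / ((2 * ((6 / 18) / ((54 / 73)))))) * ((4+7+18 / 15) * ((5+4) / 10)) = 94530599316 / 431637394825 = 0.22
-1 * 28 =-28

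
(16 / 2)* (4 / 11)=32 / 11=2.91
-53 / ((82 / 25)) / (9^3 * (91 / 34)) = -22525 / 2719899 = -0.01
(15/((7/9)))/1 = 135/7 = 19.29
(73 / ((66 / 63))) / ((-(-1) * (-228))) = -511 / 1672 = -0.31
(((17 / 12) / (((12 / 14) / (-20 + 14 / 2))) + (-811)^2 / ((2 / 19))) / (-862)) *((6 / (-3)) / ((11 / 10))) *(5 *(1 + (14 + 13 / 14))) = 228007169525 / 217224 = 1049640.78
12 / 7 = 1.71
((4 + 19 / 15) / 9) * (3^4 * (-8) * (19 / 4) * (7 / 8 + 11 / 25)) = -1184289 / 500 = -2368.58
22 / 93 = 0.24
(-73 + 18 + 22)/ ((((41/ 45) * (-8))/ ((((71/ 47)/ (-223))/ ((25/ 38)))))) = -400653/ 8594420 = -0.05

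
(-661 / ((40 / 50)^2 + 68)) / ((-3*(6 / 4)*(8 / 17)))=280925 / 61776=4.55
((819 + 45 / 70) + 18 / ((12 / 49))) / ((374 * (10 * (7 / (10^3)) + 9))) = 312600 / 1187263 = 0.26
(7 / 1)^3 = 343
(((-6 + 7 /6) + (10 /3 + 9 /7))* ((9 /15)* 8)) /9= -4 /35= -0.11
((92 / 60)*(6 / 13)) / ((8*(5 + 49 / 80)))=92 / 5837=0.02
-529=-529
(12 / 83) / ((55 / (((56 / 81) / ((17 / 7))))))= 1568 / 2095335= 0.00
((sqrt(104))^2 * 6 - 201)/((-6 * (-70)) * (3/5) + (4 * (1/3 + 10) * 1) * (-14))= -1269/980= -1.29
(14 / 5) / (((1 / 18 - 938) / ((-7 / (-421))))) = -1764 / 35538715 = -0.00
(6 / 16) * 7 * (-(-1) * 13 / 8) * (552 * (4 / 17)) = 18837 / 34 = 554.03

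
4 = 4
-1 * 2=-2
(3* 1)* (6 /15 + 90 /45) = 36 /5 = 7.20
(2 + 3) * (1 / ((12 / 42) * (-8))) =-2.19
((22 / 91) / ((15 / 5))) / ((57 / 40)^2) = 35200 / 886977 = 0.04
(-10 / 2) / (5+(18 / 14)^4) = -12005 / 18566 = -0.65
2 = 2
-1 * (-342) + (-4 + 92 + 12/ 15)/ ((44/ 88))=2598/ 5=519.60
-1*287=-287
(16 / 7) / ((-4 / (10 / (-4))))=10 / 7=1.43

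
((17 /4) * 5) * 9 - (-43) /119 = 91207 /476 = 191.61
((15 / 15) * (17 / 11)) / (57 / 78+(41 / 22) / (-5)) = 1105 / 256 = 4.32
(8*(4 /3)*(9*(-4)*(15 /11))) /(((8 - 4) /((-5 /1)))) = 7200 /11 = 654.55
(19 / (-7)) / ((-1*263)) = 19 / 1841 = 0.01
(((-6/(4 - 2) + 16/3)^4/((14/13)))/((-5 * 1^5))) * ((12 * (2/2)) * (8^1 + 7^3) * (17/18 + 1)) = -45085.44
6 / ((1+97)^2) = 3 / 4802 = 0.00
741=741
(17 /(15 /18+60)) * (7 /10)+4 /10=1087 /1825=0.60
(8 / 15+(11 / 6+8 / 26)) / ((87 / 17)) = 17731 / 33930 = 0.52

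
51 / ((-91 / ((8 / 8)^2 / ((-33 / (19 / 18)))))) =323 / 18018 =0.02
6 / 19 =0.32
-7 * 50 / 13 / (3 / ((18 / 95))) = -420 / 247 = -1.70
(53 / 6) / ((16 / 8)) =53 / 12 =4.42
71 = 71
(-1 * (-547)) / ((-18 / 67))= -36649 / 18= -2036.06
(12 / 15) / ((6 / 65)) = 26 / 3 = 8.67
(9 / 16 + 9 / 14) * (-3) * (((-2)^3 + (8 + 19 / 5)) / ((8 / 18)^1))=-13851 / 448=-30.92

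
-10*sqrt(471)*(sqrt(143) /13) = -10*sqrt(67353) /13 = -199.63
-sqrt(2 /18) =-1 /3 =-0.33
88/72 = 11/9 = 1.22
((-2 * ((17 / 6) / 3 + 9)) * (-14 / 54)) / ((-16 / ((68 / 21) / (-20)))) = 3043 / 58320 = 0.05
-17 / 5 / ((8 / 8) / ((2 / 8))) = -17 / 20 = -0.85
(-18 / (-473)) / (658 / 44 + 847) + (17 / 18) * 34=26183725 / 815409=32.11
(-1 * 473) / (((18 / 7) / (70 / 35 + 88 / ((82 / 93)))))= -6910057 / 369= -18726.44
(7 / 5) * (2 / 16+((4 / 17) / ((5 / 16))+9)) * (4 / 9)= 15673 / 2550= 6.15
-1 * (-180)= 180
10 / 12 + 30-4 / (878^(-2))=-18501031 / 6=-3083505.17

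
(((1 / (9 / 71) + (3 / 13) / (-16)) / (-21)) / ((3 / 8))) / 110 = -0.01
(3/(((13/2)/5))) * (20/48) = 25/26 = 0.96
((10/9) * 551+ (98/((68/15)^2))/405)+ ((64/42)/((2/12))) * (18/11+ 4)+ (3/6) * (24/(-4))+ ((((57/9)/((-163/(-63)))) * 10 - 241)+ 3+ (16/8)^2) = 13094187459/29017912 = 451.24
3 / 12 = 1 / 4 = 0.25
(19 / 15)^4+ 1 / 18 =266267 / 101250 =2.63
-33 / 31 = -1.06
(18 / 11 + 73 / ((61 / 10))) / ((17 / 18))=164304 / 11407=14.40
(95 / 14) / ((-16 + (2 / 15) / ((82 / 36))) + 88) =19475 / 206808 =0.09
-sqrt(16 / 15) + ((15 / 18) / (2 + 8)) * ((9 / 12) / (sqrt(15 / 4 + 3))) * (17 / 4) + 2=-4 * sqrt(15) / 15 + 17 * sqrt(3) / 288 + 2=1.07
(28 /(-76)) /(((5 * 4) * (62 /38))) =-7 /620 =-0.01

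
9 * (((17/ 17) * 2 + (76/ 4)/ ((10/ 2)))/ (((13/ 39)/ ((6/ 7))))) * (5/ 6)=783/ 7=111.86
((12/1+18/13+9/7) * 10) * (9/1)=120150/91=1320.33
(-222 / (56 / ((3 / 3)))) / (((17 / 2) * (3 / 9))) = -333 / 238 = -1.40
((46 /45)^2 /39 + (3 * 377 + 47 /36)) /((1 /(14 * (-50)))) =-2503926523 /3159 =-792632.64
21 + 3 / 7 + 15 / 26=4005 / 182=22.01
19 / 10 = 1.90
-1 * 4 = -4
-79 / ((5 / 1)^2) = -3.16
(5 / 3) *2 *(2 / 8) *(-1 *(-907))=755.83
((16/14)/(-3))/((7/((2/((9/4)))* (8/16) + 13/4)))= -38/189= -0.20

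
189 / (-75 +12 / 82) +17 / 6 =631 / 2046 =0.31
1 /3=0.33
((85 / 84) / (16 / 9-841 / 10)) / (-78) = 425 / 2696876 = 0.00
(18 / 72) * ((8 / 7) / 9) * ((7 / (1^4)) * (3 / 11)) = 2 / 33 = 0.06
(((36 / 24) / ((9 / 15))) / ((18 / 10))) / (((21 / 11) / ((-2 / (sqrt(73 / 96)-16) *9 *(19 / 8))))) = 5225 *sqrt(438) / 1029126 + 334400 / 171521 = 2.06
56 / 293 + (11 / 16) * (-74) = -118803 / 2344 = -50.68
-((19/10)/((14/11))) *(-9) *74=69597/70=994.24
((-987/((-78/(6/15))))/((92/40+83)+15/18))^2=974169/282105616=0.00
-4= -4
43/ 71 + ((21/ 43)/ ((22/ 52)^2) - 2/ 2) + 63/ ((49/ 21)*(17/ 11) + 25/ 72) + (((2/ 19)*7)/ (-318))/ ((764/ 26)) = 24386548521586307/ 1334778892768266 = 18.27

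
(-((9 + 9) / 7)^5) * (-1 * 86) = 162502848 / 16807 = 9668.76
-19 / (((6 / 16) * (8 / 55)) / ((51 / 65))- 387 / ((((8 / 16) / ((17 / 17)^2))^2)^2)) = 3553 / 1157891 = 0.00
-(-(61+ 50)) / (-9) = -37 / 3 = -12.33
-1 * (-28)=28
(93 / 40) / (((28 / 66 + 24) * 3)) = 33 / 1040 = 0.03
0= 0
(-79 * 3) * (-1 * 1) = 237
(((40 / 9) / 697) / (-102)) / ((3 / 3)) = -20 / 319923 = -0.00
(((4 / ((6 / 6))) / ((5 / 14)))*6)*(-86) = -28896 / 5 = -5779.20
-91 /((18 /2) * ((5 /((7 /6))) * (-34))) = 637 /9180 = 0.07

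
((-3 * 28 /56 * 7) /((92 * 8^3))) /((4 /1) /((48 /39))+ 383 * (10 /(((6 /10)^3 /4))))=-567 /180416586752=-0.00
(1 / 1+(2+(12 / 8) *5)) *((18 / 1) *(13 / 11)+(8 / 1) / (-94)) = 115017 / 517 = 222.47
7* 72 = 504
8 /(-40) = -0.20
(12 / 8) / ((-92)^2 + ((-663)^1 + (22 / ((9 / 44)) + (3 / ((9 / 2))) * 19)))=27 / 142582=0.00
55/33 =5/3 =1.67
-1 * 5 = -5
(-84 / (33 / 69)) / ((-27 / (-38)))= -24472 / 99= -247.19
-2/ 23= -0.09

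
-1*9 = -9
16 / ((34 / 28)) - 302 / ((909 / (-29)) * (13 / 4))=3242552 / 200889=16.14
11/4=2.75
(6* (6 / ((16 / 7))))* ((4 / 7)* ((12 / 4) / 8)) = 27 / 8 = 3.38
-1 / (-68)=1 / 68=0.01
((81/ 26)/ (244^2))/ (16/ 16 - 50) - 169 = -12818458097/ 75848864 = -169.00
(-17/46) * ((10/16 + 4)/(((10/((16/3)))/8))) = -2516/345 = -7.29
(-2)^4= 16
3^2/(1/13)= 117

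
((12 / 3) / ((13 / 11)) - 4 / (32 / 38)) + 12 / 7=127 / 364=0.35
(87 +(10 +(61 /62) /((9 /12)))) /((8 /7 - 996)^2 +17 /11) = 4928077 /49612811277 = 0.00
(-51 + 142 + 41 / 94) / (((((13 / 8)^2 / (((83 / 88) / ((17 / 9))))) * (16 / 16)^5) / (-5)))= -128409300 / 1485341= -86.45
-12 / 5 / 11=-12 / 55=-0.22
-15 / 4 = -3.75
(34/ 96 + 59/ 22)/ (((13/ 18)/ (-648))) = -389529/ 143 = -2723.98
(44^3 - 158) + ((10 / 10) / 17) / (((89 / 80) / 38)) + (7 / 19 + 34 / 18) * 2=21999869674 / 258723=85032.52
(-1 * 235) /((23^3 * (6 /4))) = -470 /36501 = -0.01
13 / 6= 2.17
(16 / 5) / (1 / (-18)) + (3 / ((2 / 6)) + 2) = -233 / 5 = -46.60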